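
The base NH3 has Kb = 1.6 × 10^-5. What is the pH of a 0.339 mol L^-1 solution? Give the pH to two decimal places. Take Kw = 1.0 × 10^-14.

pH = 11.37

NH3 + H2O ⇌ NH4+ + OH-
Let x = [OH-] at equilibrium. Kb = x²/(0.339 − x).
Since Kb ≪ C₀, x ≈ √(Kb·C₀) = 2.33 × 10^-3 M.
Check: 0.69% ionized — well under 5%, approximation valid.
pOH = −log(2.33 × 10^-3) = 2.63; pH = 14.00 − 2.63 = 11.37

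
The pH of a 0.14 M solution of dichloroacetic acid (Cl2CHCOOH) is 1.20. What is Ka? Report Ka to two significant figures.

[H+] = 10^(-1.20) = 6.31 × 10^-2 M
At equilibrium [HA] = 0.14 − 6.31 × 10^-2 = 7.69 × 10^-2 M
Ka = [H+][A-]/[HA] = (6.31 × 10^-2)² / 7.69 × 10^-2 = 5.2 × 10^-2

Ka = 5.2 × 10^-2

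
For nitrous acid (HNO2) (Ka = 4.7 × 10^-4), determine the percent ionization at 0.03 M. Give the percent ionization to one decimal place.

HNO2 ⇌ NO2- + H+; let x = [H+] at equilibrium.
Solve x² + 0.00047x − 1.41e-05 = 0 → x = 3.53 × 10^-3 M
Fraction ionized = 3.53 × 10^-3 / 0.03 = 0.1177 → 11.8%

11.8%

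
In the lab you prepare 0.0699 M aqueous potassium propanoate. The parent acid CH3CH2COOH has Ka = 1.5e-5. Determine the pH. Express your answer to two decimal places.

pH = 8.83

CH3CH2COO- is the conjugate base of the weak acid CH3CH2COOH.
Kb = Kw/Ka = 1.0×10^-14 / 1.5 × 10^-5 = 6.67 × 10^-10
From the ICE table, Kb = [OH-]²/(0.0699 − [OH-]) = 6.67 × 10^-10.
Assume [OH-] ≪ 0.0699: [OH-] ≈ √(6.67 × 10^-10 × 0.0699) = 6.83 × 10^-6 M
pOH = 5.17, so pH = 14.00 − pOH = 8.83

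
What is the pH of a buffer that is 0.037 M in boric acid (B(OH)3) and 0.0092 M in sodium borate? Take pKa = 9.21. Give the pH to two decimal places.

pH = pKa + log([A⁻]/[HA]) = 9.21 + log(0.0092/0.037)
pH = 9.21 + (-0.604) = 8.61

pH = 8.61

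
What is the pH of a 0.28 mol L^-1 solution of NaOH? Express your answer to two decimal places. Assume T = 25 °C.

NaOH is a strong base; [OH-] = 0.28 M.
pOH = -log(0.28) = 0.55
pH = 14.00 - 0.55 = 13.45

pH = 13.45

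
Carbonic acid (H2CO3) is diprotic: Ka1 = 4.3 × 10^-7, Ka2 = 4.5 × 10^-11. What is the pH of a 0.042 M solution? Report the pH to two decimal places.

pH = 3.87

Since Ka1 ≫ Ka2, the first ionization dominates [H+].
Ka1 = x²/(0.042 − x) = 4.3 × 10^-7
x ≈ √(4.3 × 10^-7 × 0.042) = 1.34 × 10^-4 M
pH = −log(1.34 × 10^-4) = 3.87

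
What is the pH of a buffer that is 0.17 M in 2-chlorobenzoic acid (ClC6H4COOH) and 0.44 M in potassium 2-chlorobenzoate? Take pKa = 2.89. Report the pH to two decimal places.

pH = pKa + log([A⁻]/[HA]) = 2.89 + log(0.44/0.17)
pH = 2.89 + (+0.413) = 3.30

pH = 3.30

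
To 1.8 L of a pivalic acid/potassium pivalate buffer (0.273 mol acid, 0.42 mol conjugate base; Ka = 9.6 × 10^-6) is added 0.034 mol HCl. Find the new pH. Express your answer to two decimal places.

pH = 5.12

After neutralization: n((CH3)3CCOOH) = 0.307 mol, n((CH3)3CCOO-) = 0.386 mol.
pKa = −log(9.6 × 10^-6) = 5.018
pH = pKa + log(n_(CH3)3CCOO-/n_(CH3)3CCOOH) = 5.018 + log(0.386/0.307) = 5.018 + (+0.099)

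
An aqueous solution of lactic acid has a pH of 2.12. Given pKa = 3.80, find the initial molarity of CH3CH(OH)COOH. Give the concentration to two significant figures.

[H+] = 10^(-2.12) = 7.59 × 10^-3 M = x
Ka = 10^(−3.80) = 1.58 × 10^-4
Ka = x²/(C₀ − x) ⇒ C₀ = x + x²/Ka
C₀ = 7.59 × 10^-3 + (7.59 × 10^-3)²/(1.58 × 10^-4) = 3.72 × 10^-1 M

C₀ = 3.7 × 10^-1 M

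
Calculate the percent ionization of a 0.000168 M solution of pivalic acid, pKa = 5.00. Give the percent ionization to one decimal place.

21.6%

(CH3)3CCOOH ⇌ (CH3)3CCOO- + H+; let x = [H+] at equilibrium.
Ka = 10^(−5.00) = 1.00 × 10^-5
Solve x² + 1e-05x − 1.68e-09 = 0 → x = 3.63 × 10^-5 M
% ionization = x/C₀ × 100% = 3.63 × 10^-5/0.000168 × 100% = 21.6%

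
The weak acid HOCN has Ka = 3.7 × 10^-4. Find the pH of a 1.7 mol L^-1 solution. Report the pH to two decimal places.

HOCN ⇌ OCN- + H+
Ka = x²/(1.7 − x) = 3.7 × 10^-4
Since Ka ≪ C₀, x ≈ √(Ka·C₀) = 2.51 × 10^-2 M.
pH = −log(2.51 × 10^-2) = 1.60

pH = 1.60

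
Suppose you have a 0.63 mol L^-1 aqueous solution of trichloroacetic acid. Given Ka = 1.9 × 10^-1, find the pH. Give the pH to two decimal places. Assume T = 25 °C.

Cl3CCOOH ⇌ Cl3CCOO- + H+
From the ICE table, Ka = [H+]²/(0.63 − [H+]) = 1.9 × 10^-1.
[H+] is not negligible relative to C₀; solve [H+]² + 0.19·[H+] − 0.12 = 0.
[H+] = [−0.19 + √(0.19² + 0.479)]/2 = 2.64 × 10^-1 M
pH = −log[H+] = −log(2.64 × 10^-1) = 0.58

pH = 0.58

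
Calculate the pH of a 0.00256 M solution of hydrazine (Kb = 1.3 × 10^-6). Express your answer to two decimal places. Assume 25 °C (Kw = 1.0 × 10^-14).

pH = 9.76

N2H4 + H2O ⇌ N2H5+ + OH-
From the ICE table, Kb = [OH-]²/(0.00256 − [OH-]) = 1.3 × 10^-6.
Neglecting [OH-] in the denominator: [OH-] = √(1.3 × 10^-6 × 0.00256) = 5.77 × 10^-5 M
pOH = 4.24, so pH = 14.00 − pOH = 9.76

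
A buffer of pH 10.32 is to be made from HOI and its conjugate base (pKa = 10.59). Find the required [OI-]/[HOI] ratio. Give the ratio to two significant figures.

pH = pKa + log(r) ⇒ log(r) = 10.32 − 10.59 = -0.27
r = [OI-]/[HOI] = 10^(-0.27) = 0.537

ratio = 0.54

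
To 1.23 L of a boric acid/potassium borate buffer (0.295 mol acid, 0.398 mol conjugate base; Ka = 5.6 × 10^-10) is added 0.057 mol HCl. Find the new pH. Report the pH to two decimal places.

pH = 9.24

Added H+ converts B(OH)4- to B(OH)3: B(OH)3 → 0.352 mol, B(OH)4- → 0.341 mol.
pKa = −log(5.6 × 10^-10) = 9.252
Henderson–Hasselbalch with mole ratio 0.341/0.352: pH = 9.252 + (-0.014)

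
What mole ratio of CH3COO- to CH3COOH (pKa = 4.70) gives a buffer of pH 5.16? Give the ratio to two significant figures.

ratio = 2.9

pH = pKa + log(r) ⇒ log(r) = 5.16 − 4.70 = +0.46
r = [CH3COO-]/[CH3COOH] = 10^(+0.46) = 2.88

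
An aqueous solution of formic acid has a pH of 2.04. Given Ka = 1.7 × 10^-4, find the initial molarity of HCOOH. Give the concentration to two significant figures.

C₀ = 5.0 × 10^-1 M

[H+] = 10^(-2.04) = 9.12 × 10^-3 M = x
Ka = x²/(C₀ − x) ⇒ C₀ = x + x²/Ka
C₀ = 9.12 × 10^-3 + (9.12 × 10^-3)²/(1.7 × 10^-4) = 4.98 × 10^-1 M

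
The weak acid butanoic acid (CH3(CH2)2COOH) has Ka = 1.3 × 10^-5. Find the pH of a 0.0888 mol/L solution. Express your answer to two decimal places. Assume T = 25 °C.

CH3(CH2)2COOH ⇌ CH3(CH2)2COO- + H+
Ka = [H+]²/(0.0888 − [H+]) = 1.3 × 10^-5
Assume [H+] ≪ 0.0888: [H+] ≈ √(1.3 × 10^-5 × 0.0888) = 1.07 × 10^-3 M
Check: 1.2% ionized — well under 5%, approximation valid.
pH = −log[H+] = −log(1.07 × 10^-3) = 2.97

pH = 2.97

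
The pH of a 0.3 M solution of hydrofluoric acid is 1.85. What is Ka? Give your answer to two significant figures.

Ka = 7.0 × 10^-4

[H+] = 10^(-1.85) = 1.41 × 10^-2 M
At equilibrium [HA] = 0.3 − 1.41 × 10^-2 = 2.86 × 10^-1 M
Ka = [H+][A-]/[HA] = (1.41 × 10^-2)² / 2.86 × 10^-1 = 7.0 × 10^-4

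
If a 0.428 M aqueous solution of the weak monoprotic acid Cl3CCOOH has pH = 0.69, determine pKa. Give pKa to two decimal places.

[H+] = 10^(-0.69) = 2.04 × 10^-1 M
At equilibrium [HA] = 0.428 − 2.04 × 10^-1 = 2.24 × 10^-1 M
Ka = [H+][A-]/[HA] = (2.04 × 10^-1)² / 2.24 × 10^-1 = 1.86 × 10^-1
pKa = -log(1.86 × 10^-1) = 0.73

pKa = 0.73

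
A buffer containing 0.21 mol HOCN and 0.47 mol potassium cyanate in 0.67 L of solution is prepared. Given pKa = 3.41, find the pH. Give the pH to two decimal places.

pH = 3.76

pH = pKa + log([A⁻]/[HA]) = 3.41 + log(0.47/0.21)
pH = 3.41 + (+0.350) = 3.76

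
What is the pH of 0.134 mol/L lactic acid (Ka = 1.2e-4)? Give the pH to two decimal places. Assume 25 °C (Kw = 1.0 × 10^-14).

pH = 2.40

CH3CH(OH)COOH ⇌ CH3CH(OH)COO- + H+
Ka = [H+]²/(0.134 − [H+]) = 1.2 × 10^-4
Since Ka ≪ C₀, [H+] ≈ √(Ka·C₀) = 4.01 × 10^-3 M.
([H+]/C₀ = 3% < 5%, so the approximation holds.)
pH = −log[H+] = −log(4.01 × 10^-3) = 2.40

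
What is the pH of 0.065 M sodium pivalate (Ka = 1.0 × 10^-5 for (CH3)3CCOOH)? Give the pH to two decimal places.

(CH3)3CCOO- is the conjugate base of the weak acid (CH3)3CCOOH.
Kb = Kw/Ka = 1.0×10^-14 / 1.0 × 10^-5 = 1.00 × 10^-9
Kb = [OH-]²/(0.065 − [OH-]) = 1.00 × 10^-9
Since Kb ≪ C₀, [OH-] ≈ √(Kb·C₀) = 8.06 × 10^-6 M.
Check: 0.012% ionized — well under 5%, approximation valid.
pOH = −log(8.06 × 10^-6) = 5.09; pH = 14.00 − 5.09 = 8.91

pH = 8.91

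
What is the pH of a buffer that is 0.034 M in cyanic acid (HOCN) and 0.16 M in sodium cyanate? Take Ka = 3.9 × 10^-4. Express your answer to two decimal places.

pKa = −log(3.9 × 10^-4) = 3.409
Using pH = pKa + log([base]/[acid]) with [base]/[acid] = 0.16/0.034:
pH = 3.409 + (+0.673) = 4.08

pH = 4.08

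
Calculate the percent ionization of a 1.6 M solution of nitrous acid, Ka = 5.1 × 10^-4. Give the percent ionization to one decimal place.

1.8%

HNO2 ⇌ NO2- + H+; let x = [H+] at equilibrium.
x ≈ √(Ka·C₀) = √(5.1 × 10^-4 × 1.6) = 2.86 × 10^-2 M
Fraction ionized = 2.86 × 10^-2 / 1.6 = 0.0179 → 1.8%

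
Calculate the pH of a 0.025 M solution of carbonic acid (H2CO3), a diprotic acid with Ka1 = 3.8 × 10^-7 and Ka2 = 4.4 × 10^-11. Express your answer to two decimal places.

pH = 4.01

Since Ka1 ≫ Ka2, the first ionization dominates [H+].
Ka1 = x²/(0.025 − x) = 3.8 × 10^-7
x ≈ √(3.8 × 10^-7 × 0.025) = 9.75 × 10^-5 M
pH = −log(9.75 × 10^-5) = 4.01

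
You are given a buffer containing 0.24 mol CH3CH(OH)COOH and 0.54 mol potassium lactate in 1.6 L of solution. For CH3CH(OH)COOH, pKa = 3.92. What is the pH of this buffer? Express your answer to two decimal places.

Using pH = pKa + log([base]/[acid]) with [base]/[acid] = 0.54/0.24:
pH = 3.92 + (+0.352) = 4.27

pH = 4.27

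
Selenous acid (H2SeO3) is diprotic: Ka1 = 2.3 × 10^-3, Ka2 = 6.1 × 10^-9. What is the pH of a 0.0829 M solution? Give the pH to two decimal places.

Since Ka1 ≫ Ka2, the first ionization dominates [H+].
Ka1 = x²/(0.0829 − x) = 2.3 × 10^-3
Solving the quadratic: x = (−Ka1 + √(Ka1² + 4·Ka1·C₀))/2 = 1.27 × 10^-2 M
pH = −log(1.27 × 10^-2) = 1.90

pH = 1.90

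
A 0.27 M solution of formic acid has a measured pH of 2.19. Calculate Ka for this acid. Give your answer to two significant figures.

[H+] = 10^(-2.19) = 6.46 × 10^-3 M
At equilibrium [HA] = 0.27 − 6.46 × 10^-3 = 2.64 × 10^-1 M
Ka = [H+][A-]/[HA] = (6.46 × 10^-3)² / 2.64 × 10^-1 = 1.6 × 10^-4

Ka = 1.6 × 10^-4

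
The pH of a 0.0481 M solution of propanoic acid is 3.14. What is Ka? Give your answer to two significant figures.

[H+] = 10^(-3.14) = 7.24 × 10^-4 M
At equilibrium [HA] = 0.0481 − 7.24 × 10^-4 = 4.74 × 10^-2 M
Ka = [H+][A-]/[HA] = (7.24 × 10^-4)² / 4.74 × 10^-2 = 1.1 × 10^-5

Ka = 1.1 × 10^-5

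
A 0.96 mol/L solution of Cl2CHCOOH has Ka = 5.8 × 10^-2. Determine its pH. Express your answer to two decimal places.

Cl2CHCOOH ⇌ Cl2CHCOO- + H+
From the ICE table, Ka = [H+]²/(0.96 − [H+]) = 5.8 × 10^-2.
The 5% rule fails; solving [H+]² + Ka·[H+] − Ka·C₀ = 0 exactly:
[H+] = [−0.058 + √(0.058² + 0.223)]/2 = 2.09 × 10^-1 M
pH = −log(2.09 × 10^-1) = 0.68

pH = 0.68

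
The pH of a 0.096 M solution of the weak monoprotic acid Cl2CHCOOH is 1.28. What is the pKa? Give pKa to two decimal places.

pKa = 1.20

[H+] = 10^(-1.28) = 5.25 × 10^-2 M
At equilibrium [HA] = 0.096 − 5.25 × 10^-2 = 4.35 × 10^-2 M
Ka = [H+][A-]/[HA] = (5.25 × 10^-2)² / 4.35 × 10^-2 = 6.34 × 10^-2
pKa = -log(6.34 × 10^-2) = 1.20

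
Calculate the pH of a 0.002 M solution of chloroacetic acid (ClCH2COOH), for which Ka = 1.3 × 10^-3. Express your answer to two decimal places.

pH = 2.96

ClCH2COOH ⇌ ClCH2COO- + H+
From the ICE table, Ka = [H+]²/(0.002 − [H+]) = 1.3 × 10^-3.
The 5% rule fails; solving [H+]² + Ka·[H+] − Ka·C₀ = 0 exactly:
[H+] = (−Ka + √(Ka² + 4·Ka·C₀))/2 = 1.09 × 10^-3 M
pH = −log(1.09 × 10^-3) = 2.96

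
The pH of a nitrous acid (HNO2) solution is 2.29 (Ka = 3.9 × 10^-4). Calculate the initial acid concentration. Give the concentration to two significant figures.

[H+] = 10^(-2.29) = 5.13 × 10^-3 M = x
Ka = x²/(C₀ − x) ⇒ C₀ = x + x²/Ka
C₀ = 5.13 × 10^-3 + (5.13 × 10^-3)²/(3.9 × 10^-4) = 7.26 × 10^-2 M

C₀ = 7.3 × 10^-2 M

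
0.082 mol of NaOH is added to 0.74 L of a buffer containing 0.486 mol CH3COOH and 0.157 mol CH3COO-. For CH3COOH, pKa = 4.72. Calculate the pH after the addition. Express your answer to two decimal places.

pH = 4.49

OH- converts CH3COOH to CH3COO-: CH3COOH → 0.404 mol, CH3COO- → 0.239 mol.
Henderson–Hasselbalch with mole ratio 0.239/0.404: pH = 4.72 + (-0.228)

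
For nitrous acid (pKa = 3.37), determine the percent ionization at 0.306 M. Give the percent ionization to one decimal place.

3.7%

HNO2 ⇌ NO2- + H+; let x = [H+] at equilibrium.
Ka = 10^(−3.37) = 4.27 × 10^-4
x ≈ √(Ka·C₀) = √(4.27 × 10^-4 × 0.306) = 1.14 × 10^-2 M
Fraction ionized = 1.14 × 10^-2 / 0.306 = 0.0373 → 3.7%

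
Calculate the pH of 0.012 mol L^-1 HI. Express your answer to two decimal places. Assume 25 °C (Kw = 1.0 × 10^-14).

HI is a strong acid and dissociates completely, so [H+] = 0.012 M.
pH = -log(0.012) = 1.92

pH = 1.92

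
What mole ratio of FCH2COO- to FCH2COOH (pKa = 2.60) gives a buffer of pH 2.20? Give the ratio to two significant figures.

ratio = 0.40

pH = pKa + log(r) ⇒ log(r) = 2.20 − 2.60 = -0.40
r = [FCH2COO-]/[FCH2COOH] = 10^(-0.40) = 0.398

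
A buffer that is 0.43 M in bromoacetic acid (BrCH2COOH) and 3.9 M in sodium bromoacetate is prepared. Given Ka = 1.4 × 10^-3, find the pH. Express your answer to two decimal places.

pKa = −log(1.4 × 10^-3) = 2.854
pH = pKa + log([A⁻]/[HA]) = 2.854 + log(3.9/0.43)
pH = 2.854 + (+0.958) = 3.81

pH = 3.81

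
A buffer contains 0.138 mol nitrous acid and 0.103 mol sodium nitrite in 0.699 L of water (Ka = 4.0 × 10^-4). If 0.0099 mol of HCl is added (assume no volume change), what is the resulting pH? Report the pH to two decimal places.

After neutralization: n(HNO2) = 0.148 mol, n(NO2-) = 0.0931 mol.
pKa = −log(4.0 × 10^-4) = 3.398
pH = pKa + log([A⁻]/[HA]) = 3.398 + log(0.0931/0.148) = 3.398 -0.201

pH = 3.20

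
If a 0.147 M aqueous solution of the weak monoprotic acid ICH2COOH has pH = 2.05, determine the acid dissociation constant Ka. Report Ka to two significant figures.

Ka = 5.8 × 10^-4

[H+] = 10^(-2.05) = 8.91 × 10^-3 M
At equilibrium [HA] = 0.147 − 8.91 × 10^-3 = 1.38 × 10^-1 M
Ka = [H+][A-]/[HA] = (8.91 × 10^-3)² / 1.38 × 10^-1 = 5.8 × 10^-4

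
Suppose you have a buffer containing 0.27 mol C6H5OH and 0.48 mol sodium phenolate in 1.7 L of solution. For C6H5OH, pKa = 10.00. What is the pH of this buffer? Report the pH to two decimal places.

pH = 10.25

Using pH = pKa + log([base]/[acid]) with [base]/[acid] = 0.48/0.27:
pH = 10.00 + (+0.250) = 10.25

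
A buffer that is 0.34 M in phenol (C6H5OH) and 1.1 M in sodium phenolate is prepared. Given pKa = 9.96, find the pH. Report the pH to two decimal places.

pH = 10.47

pH = pKa + log([A⁻]/[HA]) = 9.96 + log(1.1/0.34)
pH = 9.96 + (+0.510) = 10.47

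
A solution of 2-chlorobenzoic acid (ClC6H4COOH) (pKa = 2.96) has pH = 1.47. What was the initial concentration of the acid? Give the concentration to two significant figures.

[H+] = 10^(-1.47) = 3.39 × 10^-2 M = x
Ka = 10^(−2.96) = 1.10 × 10^-3
Ka = x²/(C₀ − x) ⇒ C₀ = x + x²/Ka
C₀ = 3.39 × 10^-2 + (3.39 × 10^-2)²/(1.10 × 10^-3) = 1.08 M

C₀ = 1.1 M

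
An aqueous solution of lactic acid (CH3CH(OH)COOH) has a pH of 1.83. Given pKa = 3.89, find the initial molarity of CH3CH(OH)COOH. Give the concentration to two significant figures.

C₀ = 1.7 M

[H+] = 10^(-1.83) = 1.48 × 10^-2 M = x
Ka = 10^(−3.89) = 1.29 × 10^-4
Ka = x²/(C₀ − x) ⇒ C₀ = x + x²/Ka
C₀ = 1.48 × 10^-2 + (1.48 × 10^-2)²/(1.29 × 10^-4) = 1.71 M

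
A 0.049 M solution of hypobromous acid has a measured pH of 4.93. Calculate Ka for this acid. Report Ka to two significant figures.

Ka = 2.8 × 10^-9

[H+] = 10^(-4.93) = 1.17 × 10^-5 M
At equilibrium [HA] = 0.049 − 1.17 × 10^-5 = 4.90 × 10^-2 M
Ka = [H+][A-]/[HA] = (1.17 × 10^-5)² / 4.90 × 10^-2 = 2.8 × 10^-9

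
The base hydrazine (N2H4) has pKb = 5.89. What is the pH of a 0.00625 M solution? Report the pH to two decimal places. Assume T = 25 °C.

pH = 9.95

N2H4 + H2O ⇌ N2H5+ + OH-
Kb = 10^(−5.89) = 1.29 × 10^-6
Kb = x²/(0.00625 − x) = 1.29 × 10^-6
Neglecting x in the denominator: x = √(1.29 × 10^-6 × 0.00625) = 8.98 × 10^-5 M
Check: 1.4% ionized — well under 5%, approximation valid.
pOH = 4.05, so pH = 14.00 − pOH = 9.95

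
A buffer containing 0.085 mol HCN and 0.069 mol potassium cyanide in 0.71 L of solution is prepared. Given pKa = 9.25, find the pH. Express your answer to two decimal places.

pH = 9.16

Henderson–Hasselbalch: pH = pKa + log([CN-]/[HCN]) = 9.25 + log(0.069/0.085)
pH = 9.25 + (-0.091) = 9.16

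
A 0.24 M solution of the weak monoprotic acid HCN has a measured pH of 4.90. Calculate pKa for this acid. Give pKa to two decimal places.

[H+] = 10^(-4.90) = 1.26 × 10^-5 M
At equilibrium [HA] = 0.24 − 1.26 × 10^-5 = 2.40 × 10^-1 M
Ka = [H+][A-]/[HA] = (1.26 × 10^-5)² / 2.40 × 10^-1 = 6.62 × 10^-10
pKa = -log(6.62 × 10^-10) = 9.18

pKa = 9.18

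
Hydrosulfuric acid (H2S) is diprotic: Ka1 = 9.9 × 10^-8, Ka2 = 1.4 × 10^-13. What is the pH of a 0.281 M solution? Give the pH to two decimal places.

pH = 3.78

Since Ka1 ≫ Ka2, the first ionization dominates [H+].
Ka1 = x²/(0.281 − x) = 9.9 × 10^-8
x ≈ √(9.9 × 10^-8 × 0.281) = 1.67 × 10^-4 M
pH = −log(1.67 × 10^-4) = 3.78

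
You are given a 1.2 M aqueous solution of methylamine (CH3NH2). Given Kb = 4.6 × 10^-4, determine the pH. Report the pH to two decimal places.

CH3NH2 + H2O ⇌ CH3NH3+ + OH-
From the ICE table, Kb = [OH-]²/(1.2 − [OH-]) = 4.6 × 10^-4.
Neglecting [OH-] in the denominator: [OH-] = √(4.6 × 10^-4 × 1.2) = 2.35 × 10^-2 M
pOH = 1.63, so pH = 14.00 − pOH = 12.37

pH = 12.37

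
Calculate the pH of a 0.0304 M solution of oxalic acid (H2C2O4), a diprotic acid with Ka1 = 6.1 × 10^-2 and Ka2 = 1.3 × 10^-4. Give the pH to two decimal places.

pH = 1.65

Since Ka1 ≫ Ka2, the first ionization dominates [H+].
Ka1 = x²/(0.0304 − x) = 6.1 × 10^-2
Solving the quadratic: x = (−Ka1 + √(Ka1² + 4·Ka1·C₀))/2 = 2.23 × 10^-2 M
pH = −log(2.23 × 10^-2) = 1.65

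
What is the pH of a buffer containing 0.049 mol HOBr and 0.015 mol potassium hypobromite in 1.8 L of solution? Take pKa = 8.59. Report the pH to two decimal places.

pH = 8.08

Henderson–Hasselbalch: pH = pKa + log([OBr-]/[HOBr]) = 8.59 + log(0.015/0.049)
pH = 8.59 + (-0.514) = 8.08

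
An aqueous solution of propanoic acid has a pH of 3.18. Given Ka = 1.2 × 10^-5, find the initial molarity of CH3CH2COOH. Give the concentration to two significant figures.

C₀ = 3.7 × 10^-2 M

[H+] = 10^(-3.18) = 6.61 × 10^-4 M = x
Ka = x²/(C₀ − x) ⇒ C₀ = x + x²/Ka
C₀ = 6.61 × 10^-4 + (6.61 × 10^-4)²/(1.2 × 10^-5) = 3.71 × 10^-2 M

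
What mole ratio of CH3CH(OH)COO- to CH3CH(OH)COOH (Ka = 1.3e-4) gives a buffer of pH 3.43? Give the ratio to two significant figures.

ratio = 0.35

pKa = -log(1.3 × 10^-4) = 3.886
pH = pKa + log(r) ⇒ log(r) = 3.43 − 3.886 = -0.456
r = [CH3CH(OH)COO-]/[CH3CH(OH)COOH] = 10^(-0.456) = 0.35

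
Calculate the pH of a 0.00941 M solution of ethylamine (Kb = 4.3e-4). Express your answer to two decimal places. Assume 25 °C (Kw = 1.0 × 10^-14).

pH = 11.26

C2H5NH2 + H2O ⇌ C2H5NH3+ + OH-
Kb = x²/(0.00941 − x) = 4.3 × 10^-4
The 5% rule fails; solving x² + Kb·x − Kb·C₀ = 0 exactly:
x = [−0.00043 + √(0.00043² + 1.62e-05)]/2 = 1.81 × 10^-3 M
pOH = −log(1.81 × 10^-3) = 2.74; pH = 14.00 − 2.74 = 11.26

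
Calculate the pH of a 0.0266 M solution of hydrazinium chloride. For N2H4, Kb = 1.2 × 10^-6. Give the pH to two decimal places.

N2H5+ is the conjugate acid of the weak base N2H4.
Ka = Kw/Kb = 1.0×10^-14 / 1.2 × 10^-6 = 8.33 × 10^-9
From the ICE table, Ka = [H+]²/(0.0266 − [H+]) = 8.33 × 10^-9.
Since Ka ≪ C₀, [H+] ≈ √(Ka·C₀) = 1.49 × 10^-5 M.
Check: 0.056% ionized — well under 5%, approximation valid.
pH = −log(1.49 × 10^-5) = 4.83

pH = 4.83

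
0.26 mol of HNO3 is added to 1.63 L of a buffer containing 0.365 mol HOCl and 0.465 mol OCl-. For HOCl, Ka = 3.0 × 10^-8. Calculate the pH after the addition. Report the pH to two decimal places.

pH = 7.04

After neutralization: n(HOCl) = 0.625 mol, n(OCl-) = 0.205 mol.
pKa = −log(3.0 × 10^-8) = 7.523
pH = pKa + log(n_OCl-/n_HOCl) = 7.523 + log(0.205/0.625) = 7.523 + (-0.484)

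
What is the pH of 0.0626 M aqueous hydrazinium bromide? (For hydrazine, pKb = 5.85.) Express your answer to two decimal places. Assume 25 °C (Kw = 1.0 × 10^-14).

N2H5+ is the conjugate acid of the weak base N2H4.
Kb = 10^(−5.85) = 1.41 × 10^-6
Ka = Kw/Kb = 1.0×10^-14 / 1.41 × 10^-6 = 7.09 × 10^-9
Let x = [H+] at equilibrium. Ka = x²/(0.0626 − x).
Neglecting x in the denominator: x = √(7.09 × 10^-9 × 0.0626) = 2.11 × 10^-5 M
pH = −log(2.11 × 10^-5) = 4.68

pH = 4.68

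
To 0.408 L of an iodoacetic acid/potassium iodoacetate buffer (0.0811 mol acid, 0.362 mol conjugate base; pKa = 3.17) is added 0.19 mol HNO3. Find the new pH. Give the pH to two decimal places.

Added H+ converts ICH2COO- to ICH2COOH: ICH2COOH → 0.271 mol, ICH2COO- → 0.172 mol.
pH = pKa + log([A⁻]/[HA]) = 3.17 + log(0.172/0.271) = 3.17 -0.197

pH = 2.97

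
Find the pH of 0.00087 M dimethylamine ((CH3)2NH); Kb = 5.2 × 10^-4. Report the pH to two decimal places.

(CH3)2NH + H2O ⇌ (CH3)2NH2+ + OH-
Let x = [OH-] at equilibrium. Kb = x²/(0.00087 − x).
Here C₀/Kb ≈ 1.67, so the small-x approximation fails. Use the quadratic:
x = [−0.00052 + √(0.00052² + 1.81e-06)]/2 = 4.61 × 10^-4 M
pOH = −log(4.61 × 10^-4) = 3.34; pH = 14.00 − 3.34 = 10.66

pH = 10.66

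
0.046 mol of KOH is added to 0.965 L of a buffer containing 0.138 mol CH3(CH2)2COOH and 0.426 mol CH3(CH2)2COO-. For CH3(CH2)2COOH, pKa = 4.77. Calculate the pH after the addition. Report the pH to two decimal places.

pH = 5.48

OH- converts CH3(CH2)2COOH to CH3(CH2)2COO-: CH3(CH2)2COOH → 0.092 mol, CH3(CH2)2COO- → 0.472 mol.
Henderson–Hasselbalch with mole ratio 0.472/0.092: pH = 4.77 + (+0.710)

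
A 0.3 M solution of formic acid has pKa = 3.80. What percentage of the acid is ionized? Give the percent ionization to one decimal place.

HCOOH ⇌ HCOO- + H+; let x = [H+] at equilibrium.
Ka = 10^(−3.80) = 1.58 × 10^-4
x ≈ √(Ka·C₀) = √(1.58 × 10^-4 × 0.3) = 6.88 × 10^-3 M
Fraction ionized = 6.88 × 10^-3 / 0.3 = 0.0229 → 2.3%

2.3%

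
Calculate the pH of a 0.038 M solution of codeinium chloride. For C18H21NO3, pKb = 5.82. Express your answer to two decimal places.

C18H22NO3+ is the conjugate acid of the weak base C18H21NO3.
Kb = 10^(−5.82) = 1.51 × 10^-6
Ka = Kw/Kb = 1.0×10^-14 / 1.51 × 10^-6 = 6.62 × 10^-9
Ka = x²/(0.038 − x) = 6.62 × 10^-9
Neglecting x in the denominator: x = √(6.62 × 10^-9 × 0.038) = 1.59 × 10^-5 M
pH = −log[H+] = −log(1.59 × 10^-5) = 4.80

pH = 4.80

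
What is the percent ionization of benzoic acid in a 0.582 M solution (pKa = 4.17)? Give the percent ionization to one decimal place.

C6H5COOH ⇌ C6H5COO- + H+; let x = [H+] at equilibrium.
Ka = 10^(−4.17) = 6.76 × 10^-5
x ≈ √(Ka·C₀) = √(6.76 × 10^-5 × 0.582) = 6.27 × 10^-3 M
% ionization = x/C₀ × 100% = 6.27 × 10^-3/0.582 × 100% = 1.1%

1.1%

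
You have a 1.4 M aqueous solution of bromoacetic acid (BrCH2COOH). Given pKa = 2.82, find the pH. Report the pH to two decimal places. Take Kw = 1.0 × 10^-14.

BrCH2COOH ⇌ BrCH2COO- + H+
Ka = 10^(−2.82) = 1.51 × 10^-3
From the ICE table, Ka = [H+]²/(1.4 − [H+]) = 1.51 × 10^-3.
Since Ka ≪ C₀, [H+] ≈ √(Ka·C₀) = 4.60 × 10^-2 M.
Check: 3.3% ionized — well under 5%, approximation valid.
pH = −log(4.60 × 10^-2) = 1.34

pH = 1.34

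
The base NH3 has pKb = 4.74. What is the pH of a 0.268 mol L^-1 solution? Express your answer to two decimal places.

NH3 + H2O ⇌ NH4+ + OH-
Kb = 10^(−4.74) = 1.82 × 10^-5
Kb = x²/(0.268 − x) = 1.82 × 10^-5
Assume x ≪ 0.268: x ≈ √(1.82 × 10^-5 × 0.268) = 2.21 × 10^-3 M
Check: 0.82% ionized — well under 5%, approximation valid.
pOH = −log(2.21 × 10^-3) = 2.66; pH = 14.00 − 2.66 = 11.34

pH = 11.34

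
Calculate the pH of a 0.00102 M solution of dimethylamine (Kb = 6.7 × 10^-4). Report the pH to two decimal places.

pH = 10.75

(CH3)2NH + H2O ⇌ (CH3)2NH2+ + OH-
From the ICE table, Kb = [OH-]²/(0.00102 − [OH-]) = 6.7 × 10^-4.
The 5% rule fails; solving [OH-]² + Kb·[OH-] − Kb·C₀ = 0 exactly:
[OH-] = [−0.00067 + √(0.00067² + 2.73e-06)]/2 = 5.57 × 10^-4 M
pOH = −log(5.57 × 10^-4) = 3.25; pH = 14.00 − 3.25 = 10.75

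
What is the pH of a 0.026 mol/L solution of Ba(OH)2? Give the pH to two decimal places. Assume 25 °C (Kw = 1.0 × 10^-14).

Ba(OH)2 is a strong base (each formula unit releases 2 OH-); [OH-] = 0.052 M.
pOH = -log(0.052) = 1.28
pH = 14.00 - 1.28 = 12.72

pH = 12.72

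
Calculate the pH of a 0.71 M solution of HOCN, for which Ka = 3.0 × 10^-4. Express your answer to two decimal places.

HOCN ⇌ OCN- + H+
Ka = [H+]²/(0.71 − [H+]) = 3.0 × 10^-4
Since Ka ≪ C₀, [H+] ≈ √(Ka·C₀) = 1.46 × 10^-2 M.
Check: 2.1% ionized — well under 5%, approximation valid.
pH = −log[H+] = −log(1.46 × 10^-2) = 1.84

pH = 1.84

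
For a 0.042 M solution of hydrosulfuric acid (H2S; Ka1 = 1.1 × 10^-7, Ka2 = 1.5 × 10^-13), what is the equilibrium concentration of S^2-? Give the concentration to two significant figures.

First ionization gives [H+] ≈ [HS-] = 6.80 × 10^-5 M.
Second step: Ka2 = [H+][S^2-]/[HS-] ≈ [S^2-] (since [H+] ≈ [HS-]).
So [S^2-] ≈ Ka2.

1.5 × 10^-13 M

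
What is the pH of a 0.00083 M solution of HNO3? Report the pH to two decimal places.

pH = 3.08

HNO3 is a strong acid and dissociates completely, so [H+] = 0.00083 M.
pH = -log(0.00083) = 3.08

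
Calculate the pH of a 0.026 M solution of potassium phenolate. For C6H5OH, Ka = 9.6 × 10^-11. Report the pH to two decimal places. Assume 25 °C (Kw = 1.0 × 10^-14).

pH = 11.20

C6H5O- is the conjugate base of the weak acid C6H5OH.
Kb = Kw/Ka = 1.0×10^-14 / 9.6 × 10^-11 = 1.04 × 10^-4
From the ICE table, Kb = [OH-]²/(0.026 − [OH-]) = 1.04 × 10^-4.
Here C₀/Kb ≈ 250, so the small-[OH-] approximation fails. Use the quadratic:
[OH-] = [−0.000104 + √(0.000104² + 1.08e-05)]/2 = 1.59 × 10^-3 M
pOH = −log(1.59 × 10^-3) = 2.80; pH = 14.00 − 2.80 = 11.20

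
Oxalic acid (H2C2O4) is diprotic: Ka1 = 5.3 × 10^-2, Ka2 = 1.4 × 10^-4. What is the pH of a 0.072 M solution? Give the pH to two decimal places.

pH = 1.39

Ka1 ≫ Ka2, so treat the first dissociation as the only significant source of H+.
Ka1 = x²/(0.072 − x) = 5.3 × 10^-2
Solving the quadratic: x = (−Ka1 + √(Ka1² + 4·Ka1·C₀))/2 = 4.07 × 10^-2 M
pH = −log(4.07 × 10^-2) = 1.39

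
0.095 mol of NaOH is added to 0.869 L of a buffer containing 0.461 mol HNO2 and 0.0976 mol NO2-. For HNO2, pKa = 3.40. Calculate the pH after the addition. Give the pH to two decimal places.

pH = 3.12

After neutralization: n(HNO2) = 0.366 mol, n(NO2-) = 0.193 mol.
pH = pKa + log([A⁻]/[HA]) = 3.40 + log(0.193/0.366) = 3.40 -0.278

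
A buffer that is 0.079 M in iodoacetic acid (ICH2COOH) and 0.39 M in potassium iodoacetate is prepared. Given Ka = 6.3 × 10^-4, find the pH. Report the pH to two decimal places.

pH = 3.89

pKa = −log(6.3 × 10^-4) = 3.201
Henderson–Hasselbalch: pH = pKa + log([ICH2COO-]/[ICH2COOH]) = 3.201 + log(0.39/0.079)
pH = 3.201 + (+0.693) = 3.89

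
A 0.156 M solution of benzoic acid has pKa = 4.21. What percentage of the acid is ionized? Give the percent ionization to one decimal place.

C6H5COOH ⇌ C6H5COO- + H+; let x = [H+] at equilibrium.
Ka = 10^(−4.21) = 6.17 × 10^-5
x ≈ √(Ka·C₀) = √(6.17 × 10^-5 × 0.156) = 3.10 × 10^-3 M
% ionization = x/C₀ × 100% = 3.10 × 10^-3/0.156 × 100% = 2.0%

2.0%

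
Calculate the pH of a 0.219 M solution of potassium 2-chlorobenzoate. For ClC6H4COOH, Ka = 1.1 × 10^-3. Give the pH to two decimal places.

ClC6H4COO- is the conjugate base of the weak acid ClC6H4COOH.
Kb = Kw/Ka = 1.0×10^-14 / 1.1 × 10^-3 = 9.09 × 10^-12
From the ICE table, Kb = [OH-]²/(0.219 − [OH-]) = 9.09 × 10^-12.
Neglecting [OH-] in the denominator: [OH-] = √(9.09 × 10^-12 × 0.219) = 1.41 × 10^-6 M
pOH = −log(1.41 × 10^-6) = 5.85; pH = 14.00 − 5.85 = 8.15

pH = 8.15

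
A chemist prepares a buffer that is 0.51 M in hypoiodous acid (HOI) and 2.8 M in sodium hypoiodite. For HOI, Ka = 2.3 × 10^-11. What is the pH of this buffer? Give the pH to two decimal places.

pKa = −log(2.3 × 10^-11) = 10.638
Henderson–Hasselbalch: pH = pKa + log([OI-]/[HOI]) = 10.638 + log(2.8/0.51)
pH = 10.638 + (+0.740) = 11.38

pH = 11.38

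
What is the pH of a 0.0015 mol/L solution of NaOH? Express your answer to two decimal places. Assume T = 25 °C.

NaOH is a strong base; [OH-] = 0.0015 M.
pOH = -log(0.0015) = 2.82
pH = 14.00 - 2.82 = 11.18

pH = 11.18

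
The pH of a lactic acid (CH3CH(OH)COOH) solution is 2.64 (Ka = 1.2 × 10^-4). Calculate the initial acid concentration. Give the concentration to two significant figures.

C₀ = 4.6 × 10^-2 M

[H+] = 10^(-2.64) = 2.29 × 10^-3 M = x
Ka = x²/(C₀ − x) ⇒ C₀ = x + x²/Ka
C₀ = 2.29 × 10^-3 + (2.29 × 10^-3)²/(1.2 × 10^-4) = 4.60 × 10^-2 M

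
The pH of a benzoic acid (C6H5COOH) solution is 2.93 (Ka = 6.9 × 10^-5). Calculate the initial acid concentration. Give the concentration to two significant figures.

[H+] = 10^(-2.93) = 1.17 × 10^-3 M = x
Ka = x²/(C₀ − x) ⇒ C₀ = x + x²/Ka
C₀ = 1.17 × 10^-3 + (1.17 × 10^-3)²/(6.9 × 10^-5) = 2.10 × 10^-2 M

C₀ = 2.1 × 10^-2 M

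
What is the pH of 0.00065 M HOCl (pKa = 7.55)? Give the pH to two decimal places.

pH = 5.37

HOCl ⇌ OCl- + H+
Ka = 10^(−7.55) = 2.82 × 10^-8
Ka = x²/(0.00065 − x) = 2.82 × 10^-8
Neglecting x in the denominator: x = √(2.82 × 10^-8 × 0.00065) = 4.28 × 10^-6 M
(x/C₀ = 0.66% < 5%, so the approximation holds.)
pH = −log[H+] = −log(4.28 × 10^-6) = 5.37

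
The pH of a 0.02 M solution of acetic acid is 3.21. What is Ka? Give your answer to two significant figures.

Ka = 2.0 × 10^-5

[H+] = 10^(-3.21) = 6.17 × 10^-4 M
At equilibrium [HA] = 0.02 − 6.17 × 10^-4 = 1.94 × 10^-2 M
Ka = [H+][A-]/[HA] = (6.17 × 10^-4)² / 1.94 × 10^-2 = 2.0 × 10^-5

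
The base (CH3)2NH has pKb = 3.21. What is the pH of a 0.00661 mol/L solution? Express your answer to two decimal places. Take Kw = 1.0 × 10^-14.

(CH3)2NH + H2O ⇌ (CH3)2NH2+ + OH-
Kb = 10^(−3.21) = 6.17 × 10^-4
Kb = [OH-]²/(0.00661 − [OH-]) = 6.17 × 10^-4
The 5% rule fails; solving [OH-]² + Kb·[OH-] − Kb·C₀ = 0 exactly:
[OH-] = [−0.000617 + √(0.000617² + 1.63e-05)]/2 = 1.73 × 10^-3 M
pOH = 2.76, so pH = 14.00 − pOH = 11.24

pH = 11.24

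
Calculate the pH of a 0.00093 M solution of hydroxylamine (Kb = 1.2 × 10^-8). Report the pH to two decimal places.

pH = 8.52

NH2OH + H2O ⇌ NH3OH+ + OH-
From the ICE table, Kb = x²/(0.00093 − x) = 1.2 × 10^-8.
Assume x ≪ 0.00093: x ≈ √(1.2 × 10^-8 × 0.00093) = 3.34 × 10^-6 M
Check: 0.36% ionized — well under 5%, approximation valid.
pOH = −log(3.34 × 10^-6) = 5.48; pH = 14.00 − 5.48 = 8.52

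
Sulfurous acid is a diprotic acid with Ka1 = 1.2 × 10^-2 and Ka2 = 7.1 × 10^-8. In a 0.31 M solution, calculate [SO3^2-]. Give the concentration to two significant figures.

7.1 × 10^-8 M

First ionization gives [H+] ≈ [HSO3-] = 5.53 × 10^-2 M.
Second step: Ka2 = [H+][SO3^2-]/[HSO3-] ≈ [SO3^2-] (since [H+] ≈ [HSO3-]).
So [SO3^2-] ≈ Ka2.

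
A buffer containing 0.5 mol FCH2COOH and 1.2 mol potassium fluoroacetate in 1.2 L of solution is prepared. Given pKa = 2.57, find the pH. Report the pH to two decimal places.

pH = 2.95

Using pH = pKa + log([base]/[acid]) with [base]/[acid] = 1.2/0.5:
pH = 2.57 + (+0.380) = 2.95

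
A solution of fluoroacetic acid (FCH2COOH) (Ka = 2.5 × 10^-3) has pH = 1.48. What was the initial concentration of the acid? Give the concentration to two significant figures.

[H+] = 10^(-1.48) = 3.31 × 10^-2 M = x
Ka = x²/(C₀ − x) ⇒ C₀ = x + x²/Ka
C₀ = 3.31 × 10^-2 + (3.31 × 10^-2)²/(2.5 × 10^-3) = 4.71 × 10^-1 M

C₀ = 4.7 × 10^-1 M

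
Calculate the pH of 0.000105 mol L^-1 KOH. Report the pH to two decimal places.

KOH is a strong base; [OH-] = 0.000105 M.
pOH = -log(0.000105) = 3.98
pH = 14.00 - 3.98 = 10.02

pH = 10.02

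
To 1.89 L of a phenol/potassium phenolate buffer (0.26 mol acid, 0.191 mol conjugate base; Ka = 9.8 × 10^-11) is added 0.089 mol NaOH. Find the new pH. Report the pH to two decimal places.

pH = 10.22

OH- converts C6H5OH to C6H5O-: C6H5OH → 0.171 mol, C6H5O- → 0.28 mol.
pKa = −log(9.8 × 10^-11) = 10.009
Henderson–Hasselbalch with mole ratio 0.28/0.171: pH = 10.009 + (+0.214)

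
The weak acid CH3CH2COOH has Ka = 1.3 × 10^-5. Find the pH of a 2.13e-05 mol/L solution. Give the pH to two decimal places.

pH = 4.94

CH3CH2COOH ⇌ CH3CH2COO- + H+
Ka = [H+]²/(2.13e-05 − [H+]) = 1.3 × 10^-5
[H+] is not negligible relative to C₀; solve [H+]² + 1.3e-05·[H+] − 2.77e-10 = 0.
[H+] = (−Ka + √(Ka² + 4·Ka·C₀))/2 = 1.14 × 10^-5 M
pH = −log[H+] = −log(1.14 × 10^-5) = 4.94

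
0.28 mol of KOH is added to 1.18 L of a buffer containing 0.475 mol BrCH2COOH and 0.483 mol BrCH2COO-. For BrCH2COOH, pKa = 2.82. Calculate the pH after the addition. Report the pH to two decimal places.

OH- converts BrCH2COOH to BrCH2COO-: BrCH2COOH → 0.195 mol, BrCH2COO- → 0.763 mol.
Henderson–Hasselbalch with mole ratio 0.763/0.195: pH = 2.82 + (+0.592)

pH = 3.41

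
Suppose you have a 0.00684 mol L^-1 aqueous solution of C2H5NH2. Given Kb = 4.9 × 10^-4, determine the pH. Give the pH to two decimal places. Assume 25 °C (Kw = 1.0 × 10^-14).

pH = 11.20

C2H5NH2 + H2O ⇌ C2H5NH3+ + OH-
Let x = [OH-] at equilibrium. Kb = x²/(0.00684 − x).
x is not negligible relative to C₀; solve x² + 0.00049·x − 3.35e-06 = 0.
x = [−0.00049 + √(0.00049² + 1.34e-05)]/2 = 1.60 × 10^-3 M
pOH = 2.80, so pH = 14.00 − pOH = 11.20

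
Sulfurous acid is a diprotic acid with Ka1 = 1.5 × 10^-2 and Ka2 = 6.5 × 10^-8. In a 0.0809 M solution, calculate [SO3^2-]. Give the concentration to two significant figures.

First ionization gives [H+] ≈ [HSO3-] = 2.81 × 10^-2 M.
Second step: Ka2 = [H+][SO3^2-]/[HSO3-] ≈ [SO3^2-] (since [H+] ≈ [HSO3-]).
So [SO3^2-] ≈ Ka2.

6.5 × 10^-8 M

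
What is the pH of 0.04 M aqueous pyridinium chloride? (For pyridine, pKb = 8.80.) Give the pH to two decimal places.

pH = 3.30

C5H5NH+ is the conjugate acid of the weak base C5H5N.
Kb = 10^(−8.80) = 1.58 × 10^-9
Ka = Kw/Kb = 1.0×10^-14 / 1.58 × 10^-9 = 6.33 × 10^-6
Ka = [H+]²/(0.04 − [H+]) = 6.33 × 10^-6
Since Ka ≪ C₀, [H+] ≈ √(Ka·C₀) = 5.03 × 10^-4 M.
Check: 1.3% ionized — well under 5%, approximation valid.
pH = −log[H+] = −log(5.03 × 10^-4) = 3.30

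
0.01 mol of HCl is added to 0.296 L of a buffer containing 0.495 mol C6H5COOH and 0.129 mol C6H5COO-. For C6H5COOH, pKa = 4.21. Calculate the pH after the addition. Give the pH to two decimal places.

After neutralization: n(C6H5COOH) = 0.505 mol, n(C6H5COO-) = 0.119 mol.
pH = pKa + log(n_C6H5COO-/n_C6H5COOH) = 4.21 + log(0.119/0.505) = 4.21 + (-0.628)

pH = 3.58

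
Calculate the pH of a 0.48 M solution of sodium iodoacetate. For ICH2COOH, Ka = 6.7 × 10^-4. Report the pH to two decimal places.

ICH2COO- is the conjugate base of the weak acid ICH2COOH.
Kb = Kw/Ka = 1.0×10^-14 / 6.7 × 10^-4 = 1.49 × 10^-11
Let x = [OH-] at equilibrium. Kb = x²/(0.48 − x).
Neglecting x in the denominator: x = √(1.49 × 10^-11 × 0.48) = 2.67 × 10^-6 M
(x/C₀ = 0.00056% < 5%, so the approximation holds.)
pOH = −log(2.67 × 10^-6) = 5.57; pH = 14.00 − 5.57 = 8.43

pH = 8.43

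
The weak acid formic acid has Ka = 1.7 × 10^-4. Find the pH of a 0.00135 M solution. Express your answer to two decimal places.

pH = 3.40

HCOOH ⇌ HCOO- + H+
Let x = [H+] at equilibrium. Ka = x²/(0.00135 − x).
The 5% rule fails; solving x² + Ka·x − Ka·C₀ = 0 exactly:
x = (−Ka + √(Ka² + 4·Ka·C₀))/2 = 4.02 × 10^-4 M
pH = −log(4.02 × 10^-4) = 3.40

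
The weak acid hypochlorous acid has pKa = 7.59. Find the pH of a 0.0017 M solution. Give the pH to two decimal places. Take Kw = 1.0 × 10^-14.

pH = 5.18

HOCl ⇌ OCl- + H+
Ka = 10^(−7.59) = 2.57 × 10^-8
From the ICE table, Ka = [H+]²/(0.0017 − [H+]) = 2.57 × 10^-8.
Since Ka ≪ C₀, [H+] ≈ √(Ka·C₀) = 6.61 × 10^-6 M.
Check: 0.39% ionized — well under 5%, approximation valid.
pH = −log[H+] = −log(6.61 × 10^-6) = 5.18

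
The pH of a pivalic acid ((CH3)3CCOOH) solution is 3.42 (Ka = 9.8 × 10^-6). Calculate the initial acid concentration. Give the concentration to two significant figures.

C₀ = 1.5 × 10^-2 M

[H+] = 10^(-3.42) = 3.80 × 10^-4 M = x
Ka = x²/(C₀ − x) ⇒ C₀ = x + x²/Ka
C₀ = 3.80 × 10^-4 + (3.80 × 10^-4)²/(9.8 × 10^-6) = 1.51 × 10^-2 M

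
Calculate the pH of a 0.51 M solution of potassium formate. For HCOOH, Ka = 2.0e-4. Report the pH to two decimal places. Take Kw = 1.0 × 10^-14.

HCOO- is the conjugate base of the weak acid HCOOH.
Kb = Kw/Ka = 1.0×10^-14 / 2.0 × 10^-4 = 5.00 × 10^-11
From the ICE table, Kb = x²/(0.51 − x) = 5.00 × 10^-11.
Neglecting x in the denominator: x = √(5.00 × 10^-11 × 0.51) = 5.05 × 10^-6 M
Check: 0.00099% ionized — well under 5%, approximation valid.
pOH = −log(5.05 × 10^-6) = 5.30; pH = 14.00 − 5.30 = 8.70

pH = 8.70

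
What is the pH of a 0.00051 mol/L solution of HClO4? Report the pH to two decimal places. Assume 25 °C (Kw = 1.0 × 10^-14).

pH = 3.29

HClO4 is a strong acid and dissociates completely, so [H+] = 0.00051 M.
pH = -log(0.00051) = 3.29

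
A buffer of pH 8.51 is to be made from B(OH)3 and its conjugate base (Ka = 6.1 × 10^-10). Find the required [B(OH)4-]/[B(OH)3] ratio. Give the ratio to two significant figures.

ratio = 0.20

pKa = -log(6.1 × 10^-10) = 9.215
pH = pKa + log(r) ⇒ log(r) = 8.51 − 9.215 = -0.705
r = [B(OH)4-]/[B(OH)3] = 10^(-0.705) = 0.197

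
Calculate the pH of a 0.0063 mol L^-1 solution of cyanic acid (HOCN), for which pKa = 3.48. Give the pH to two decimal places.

HOCN ⇌ OCN- + H+
Ka = 10^(−3.48) = 3.31 × 10^-4
Let x = [H+] at equilibrium. Ka = x²/(0.0063 − x).
The 5% rule fails; solving x² + Ka·x − Ka·C₀ = 0 exactly:
x = [−0.000331 + √(0.000331² + 8.34e-06)]/2 = 1.29 × 10^-3 M
pH = −log[H+] = −log(1.29 × 10^-3) = 2.89

pH = 2.89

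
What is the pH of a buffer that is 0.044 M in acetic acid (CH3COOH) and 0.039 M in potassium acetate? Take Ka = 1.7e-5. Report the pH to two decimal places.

pKa = −log(1.7 × 10^-5) = 4.770
Using pH = pKa + log([base]/[acid]) with [base]/[acid] = 0.039/0.044:
pH = 4.770 + (-0.052) = 4.72

pH = 4.72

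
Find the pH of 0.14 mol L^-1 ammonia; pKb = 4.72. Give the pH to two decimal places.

pH = 11.21

NH3 + H2O ⇌ NH4+ + OH-
Kb = 10^(−4.72) = 1.91 × 10^-5
From the ICE table, Kb = [OH-]²/(0.14 − [OH-]) = 1.91 × 10^-5.
Since Kb ≪ C₀, [OH-] ≈ √(Kb·C₀) = 1.64 × 10^-3 M.
Check: 1.2% ionized — well under 5%, approximation valid.
pOH = −log(1.64 × 10^-3) = 2.79; pH = 14.00 − 2.79 = 11.21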